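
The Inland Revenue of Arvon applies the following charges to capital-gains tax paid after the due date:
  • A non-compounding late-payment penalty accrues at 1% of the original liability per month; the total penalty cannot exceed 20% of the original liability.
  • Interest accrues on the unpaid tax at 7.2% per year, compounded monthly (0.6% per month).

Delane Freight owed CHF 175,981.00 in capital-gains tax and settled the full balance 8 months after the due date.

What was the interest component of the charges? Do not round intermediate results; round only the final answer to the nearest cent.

CHF 8,626.62

Interest: CHF 175,981.00 × ((1 + 0.006)^8 − 1) = CHF 175,981.00 × 0.0490202… = CHF 8,626.6216…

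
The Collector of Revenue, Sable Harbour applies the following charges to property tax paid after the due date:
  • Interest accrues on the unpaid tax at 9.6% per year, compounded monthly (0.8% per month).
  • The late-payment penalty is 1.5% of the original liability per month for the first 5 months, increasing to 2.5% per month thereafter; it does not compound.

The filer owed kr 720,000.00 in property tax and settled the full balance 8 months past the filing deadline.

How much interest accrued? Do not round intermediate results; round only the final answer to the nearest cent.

Interest: kr 720,000.00 × ((1 + 0.008)^8 − 1) = kr 720,000.00 × 0.0658210… = kr 47,391.0916…

kr 47,391.09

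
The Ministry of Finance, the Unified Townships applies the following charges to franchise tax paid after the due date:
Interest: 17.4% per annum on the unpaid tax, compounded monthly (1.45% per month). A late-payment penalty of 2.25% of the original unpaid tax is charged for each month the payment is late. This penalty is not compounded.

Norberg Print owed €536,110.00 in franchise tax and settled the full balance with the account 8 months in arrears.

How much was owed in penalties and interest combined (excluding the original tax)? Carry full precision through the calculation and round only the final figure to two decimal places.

€161,937.84

Late-payment penalty: 8 × 2.25% × €536,110.00 = €96,499.80
Interest: €536,110.00 × ((1 + 0.0145)^8 − 1) = €536,110.00 × 0.1220609… = €65,438.0442…
Penalties + interest = €96,499.8000 + €65,438.0442… = €161,937.84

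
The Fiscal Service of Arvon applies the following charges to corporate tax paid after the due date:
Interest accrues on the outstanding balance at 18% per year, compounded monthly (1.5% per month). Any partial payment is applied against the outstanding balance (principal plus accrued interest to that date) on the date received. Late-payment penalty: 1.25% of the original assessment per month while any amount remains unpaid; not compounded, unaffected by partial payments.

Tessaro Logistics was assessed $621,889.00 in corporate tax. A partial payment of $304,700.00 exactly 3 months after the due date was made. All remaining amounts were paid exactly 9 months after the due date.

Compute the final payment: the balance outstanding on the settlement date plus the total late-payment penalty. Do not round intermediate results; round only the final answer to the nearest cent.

Balance at month 3: $621,889.0000 × (1 + 0.015)^3 = $650,295.8790…
After $304,700.00 payment: $650,295.8790… − $304,700.00 = $345,595.8790…
Balance at month 9: $345,595.8790… × (1 + 0.015)^6 = $377,889.4859…
Penalty: 9 × 1.25% × $621,889.00 = $69,962.51…
Final settlement = outstanding balance + penalty = $377,889.4859… + $69,962.51… = $447,852.00

$447,852.00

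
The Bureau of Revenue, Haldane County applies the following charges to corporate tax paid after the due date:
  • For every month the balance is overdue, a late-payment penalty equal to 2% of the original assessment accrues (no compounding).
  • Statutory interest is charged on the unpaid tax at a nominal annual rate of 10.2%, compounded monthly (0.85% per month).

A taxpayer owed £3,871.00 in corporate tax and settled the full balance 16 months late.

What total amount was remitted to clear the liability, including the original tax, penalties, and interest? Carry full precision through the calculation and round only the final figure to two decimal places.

£5,671.11

Late-payment penalty: 16 × 2% × £3,871.00 = £1,238.72
Interest: £3,871.00 × ((1 + 0.0085)^16 − 1) = £3,871.00 × 0.1450236… = £561.3864…
Total = £3,871.00 + £1,238.7200 + £561.3864… = £5,671.11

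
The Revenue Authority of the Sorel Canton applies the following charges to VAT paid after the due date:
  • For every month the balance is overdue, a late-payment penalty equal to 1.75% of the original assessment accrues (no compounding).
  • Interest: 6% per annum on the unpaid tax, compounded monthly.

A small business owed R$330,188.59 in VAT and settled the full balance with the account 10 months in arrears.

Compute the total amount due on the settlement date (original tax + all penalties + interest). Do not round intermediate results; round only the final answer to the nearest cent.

Late-payment penalty: 10 × 1.75% × R$330,188.59 = R$57,783.00…
Interest (6%/yr ÷ 12 = 0.5%/month): R$330,188.59 × ((1 + 0.005)^10 − 1) = R$16,885.8881…
Total = R$330,188.59 + R$57,783.0033… + R$16,885.8881… = R$404,857.48

R$404,857.48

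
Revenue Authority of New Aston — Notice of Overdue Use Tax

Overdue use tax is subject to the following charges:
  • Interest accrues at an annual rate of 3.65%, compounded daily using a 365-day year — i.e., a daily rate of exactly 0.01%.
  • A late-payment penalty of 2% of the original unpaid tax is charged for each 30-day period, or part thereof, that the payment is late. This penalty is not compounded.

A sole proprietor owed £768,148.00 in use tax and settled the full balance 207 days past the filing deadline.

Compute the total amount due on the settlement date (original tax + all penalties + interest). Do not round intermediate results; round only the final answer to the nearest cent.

Penalty periods: ⌈207/30⌉ = 7; penalty = 7 × 2% × £768,148.00 = £107,540.72
Interest: £768,148.00 × ((1 + 0.0001)^207 − 1) = £768,148.00 × 0.02091467… = £16,065.5653…
Total = £768,148.00 + £107,540.7200 + £16,065.5653… = £891,754.29

£891,754.29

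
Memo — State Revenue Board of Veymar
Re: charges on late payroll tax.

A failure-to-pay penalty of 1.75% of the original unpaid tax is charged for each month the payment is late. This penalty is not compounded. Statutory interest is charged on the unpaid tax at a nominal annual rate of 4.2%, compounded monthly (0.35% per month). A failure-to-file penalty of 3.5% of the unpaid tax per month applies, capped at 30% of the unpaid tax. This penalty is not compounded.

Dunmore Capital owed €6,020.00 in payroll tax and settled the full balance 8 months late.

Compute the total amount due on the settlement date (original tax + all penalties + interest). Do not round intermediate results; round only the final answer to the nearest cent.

€8,719.04

Failure-to-file: 8 × 3.5% × €6,020.00 = €1,685.60 (under the 30% cap)
Failure-to-pay penalty: 8 × 1.75% × €6,020.00 = €842.80
Interest: €6,020.00 × ((1 + 0.0035)^8 − 1) = €6,020.00 × 0.0283454… = €170.6394…
Total = €6,020.00 + €2,528.4000 + €170.6394… = €8,719.04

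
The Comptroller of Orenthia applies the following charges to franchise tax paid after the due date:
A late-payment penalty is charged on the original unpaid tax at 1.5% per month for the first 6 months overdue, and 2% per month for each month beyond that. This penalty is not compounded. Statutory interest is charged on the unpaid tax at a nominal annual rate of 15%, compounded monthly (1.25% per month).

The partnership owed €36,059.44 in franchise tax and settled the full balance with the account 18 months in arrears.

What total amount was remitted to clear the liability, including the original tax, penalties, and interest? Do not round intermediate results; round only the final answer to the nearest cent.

€56,994.74

Penalty, months 1–6: 6 × 1.5% × €36,059.44 = €3,245.35…
Penalty, months 7–18: 12 × 2% × €36,059.44 = €8,654.27…
Interest: €36,059.44 × ((1 + 0.0125)^18 − 1) = €36,059.44 × 0.2505774… = €9,035.6805…
Total = €36,059.44 + €11,899.6152 + €9,035.6805… = €56,994.74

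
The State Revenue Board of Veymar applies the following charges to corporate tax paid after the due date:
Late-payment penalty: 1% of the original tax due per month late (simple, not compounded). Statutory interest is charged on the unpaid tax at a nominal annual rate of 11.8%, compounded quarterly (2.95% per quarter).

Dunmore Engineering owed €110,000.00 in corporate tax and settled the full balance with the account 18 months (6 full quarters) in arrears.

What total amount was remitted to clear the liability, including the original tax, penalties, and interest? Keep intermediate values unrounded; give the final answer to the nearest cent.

€150,763.66

Late-payment penalty = 1% × €110,000.00 × 18 mo = €19,800.00
Interest: €110,000.00 × ((1 + 0.0295)^6 − 1) = €110,000.00 × 0.1905787… = €20,963.6561…
Total = €110,000.00 + €19,800.0000 + €20,963.6561… = €150,763.66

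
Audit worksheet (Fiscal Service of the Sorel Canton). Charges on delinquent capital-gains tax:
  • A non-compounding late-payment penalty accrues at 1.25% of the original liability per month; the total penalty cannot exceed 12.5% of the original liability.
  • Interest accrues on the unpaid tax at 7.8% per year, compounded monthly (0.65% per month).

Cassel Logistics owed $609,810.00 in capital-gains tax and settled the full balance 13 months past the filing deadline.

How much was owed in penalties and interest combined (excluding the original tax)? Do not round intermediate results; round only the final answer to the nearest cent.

$129,813.51

Penalty (uncapped): 13 × 1.25% × $609,810.00 = $99,094.13…; cap = 12.5% × $609,810.00 = $76,226.25 → penalty = $76,226.25
Interest: $609,810.00 × ((1 + 0.0065)^13 − 1) = $609,810.00 × 0.0878753… = $53,587.2575…
Penalties + interest = $76,226.2500 + $53,587.2575… = $129,813.51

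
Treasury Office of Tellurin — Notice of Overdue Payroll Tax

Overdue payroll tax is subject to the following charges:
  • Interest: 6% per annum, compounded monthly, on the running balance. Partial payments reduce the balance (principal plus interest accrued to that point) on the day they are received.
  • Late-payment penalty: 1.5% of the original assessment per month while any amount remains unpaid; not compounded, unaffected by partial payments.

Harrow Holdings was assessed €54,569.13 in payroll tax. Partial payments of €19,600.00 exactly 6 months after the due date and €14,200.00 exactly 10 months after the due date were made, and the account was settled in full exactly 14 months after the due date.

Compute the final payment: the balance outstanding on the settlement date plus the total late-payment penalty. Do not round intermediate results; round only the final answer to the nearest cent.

€35,091.15

Monthly rate = 6% ÷ 12 = 0.5%
Balance at month 6: €54,569.1300 × (1 + 0.005)^6 = €56,226.8043…
After €19,600.00 payment: €56,226.8043… − €19,600.00 = €36,626.8043…
Balance at month 10: €36,626.8043… × (1 + 0.005)^4 = €37,364.8527…
After €14,200.00 payment: €37,364.8527… − €14,200.00 = €23,164.8527…
Balance at month 14: €23,164.8527… × (1 + 0.005)^4 = €23,631.6361…
Penalty: 14 × 1.5% × €54,569.13 = €11,459.52…
Final settlement = outstanding balance + penalty = €23,631.6361… + €11,459.52… = €35,091.15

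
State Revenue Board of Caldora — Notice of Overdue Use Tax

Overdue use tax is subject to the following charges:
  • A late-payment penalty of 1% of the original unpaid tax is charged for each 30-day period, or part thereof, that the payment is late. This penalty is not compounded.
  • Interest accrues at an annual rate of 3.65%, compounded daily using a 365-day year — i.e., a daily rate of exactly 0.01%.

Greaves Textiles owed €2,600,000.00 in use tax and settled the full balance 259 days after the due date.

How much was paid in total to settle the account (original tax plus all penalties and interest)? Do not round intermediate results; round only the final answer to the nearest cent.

Penalty periods: ⌈259/30⌉ = 9; penalty = 9 × 1% × €2,600,000.00 = €234,000.00
Interest: €2,600,000.00 × ((1 + 0.0001)^259 − 1) = €2,600,000.00 × 0.02623699… = €68,216.1756…
Total = €2,600,000.00 + €234,000.0000 + €68,216.1756… = €2,902,216.18

€2,902,216.18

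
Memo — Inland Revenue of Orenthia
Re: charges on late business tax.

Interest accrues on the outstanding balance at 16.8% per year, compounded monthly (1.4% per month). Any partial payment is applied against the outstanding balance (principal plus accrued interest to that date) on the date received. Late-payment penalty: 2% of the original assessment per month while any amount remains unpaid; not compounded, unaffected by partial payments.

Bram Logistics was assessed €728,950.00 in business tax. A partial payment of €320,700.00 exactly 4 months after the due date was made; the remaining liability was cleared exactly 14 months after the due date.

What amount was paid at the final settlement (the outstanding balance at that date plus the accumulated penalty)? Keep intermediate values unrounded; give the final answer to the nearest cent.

Balance at month 4: €728,950.0000 × (1 + 0.014)^4 = €770,636.4742…
After €320,700.00 payment: €770,636.4742… − €320,700.00 = €449,936.4742…
Balance at month 14: €449,936.4742… × (1 + 0.014)^10 = €517,047.8668…
Penalty: 14 × 2% × €728,950.00 = €204,106.00
Final settlement = outstanding balance + penalty = €517,047.8668… + €204,106.00 = €721,153.87

€721,153.87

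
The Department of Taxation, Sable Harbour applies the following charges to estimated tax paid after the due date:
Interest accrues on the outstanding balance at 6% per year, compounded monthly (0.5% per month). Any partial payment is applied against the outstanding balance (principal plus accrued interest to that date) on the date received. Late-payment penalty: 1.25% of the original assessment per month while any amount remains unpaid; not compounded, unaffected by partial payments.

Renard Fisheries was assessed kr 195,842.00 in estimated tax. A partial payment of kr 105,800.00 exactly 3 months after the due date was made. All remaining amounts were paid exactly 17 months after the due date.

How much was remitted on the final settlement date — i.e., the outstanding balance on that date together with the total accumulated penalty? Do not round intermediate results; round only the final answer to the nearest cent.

Balance at month 3: kr 195,842.0000 × (1 + 0.005)^3 = kr 198,794.3426…
After kr 105,800.00 payment: kr 198,794.3426… − kr 105,800.00 = kr 92,994.3426…
Balance at month 17: kr 92,994.3426… × (1 + 0.005)^14 = kr 99,719.7988…
Penalty: 17 × 1.25% × kr 195,842.00 = kr 41,616.43…
Final settlement = outstanding balance + penalty = kr 99,719.7988… + kr 41,616.43… = kr 141,336.22

kr 141,336.22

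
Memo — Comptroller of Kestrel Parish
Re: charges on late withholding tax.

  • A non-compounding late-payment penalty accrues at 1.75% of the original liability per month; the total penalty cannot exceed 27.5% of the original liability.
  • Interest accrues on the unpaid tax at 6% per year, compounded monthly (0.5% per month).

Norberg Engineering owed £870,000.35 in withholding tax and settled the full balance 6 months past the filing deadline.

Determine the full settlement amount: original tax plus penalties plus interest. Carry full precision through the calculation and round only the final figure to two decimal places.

£987,778.83

Penalty: 6 × 1.75% × £870,000.35 = £91,350.04… (below the 27.5% cap of £239,250.10…)
Interest: £870,000.35 × ((1 + 0.005)^6 − 1) = £870,000.35 × 0.0303775… = £26,428.4438…
Total = £870,000.35 + £91,350.0368… + £26,428.4438… = £987,778.83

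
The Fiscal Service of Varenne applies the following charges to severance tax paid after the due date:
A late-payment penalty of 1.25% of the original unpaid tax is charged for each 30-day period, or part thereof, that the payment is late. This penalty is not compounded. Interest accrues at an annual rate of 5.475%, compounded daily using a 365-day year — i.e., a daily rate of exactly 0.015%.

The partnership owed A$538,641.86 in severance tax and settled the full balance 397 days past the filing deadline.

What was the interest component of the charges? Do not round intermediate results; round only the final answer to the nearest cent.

Interest: A$538,641.86 × ((1 + 0.00015)^397 − 1) = A$538,641.86 × 0.06135409… = A$33,047.8800…

A$33,047.88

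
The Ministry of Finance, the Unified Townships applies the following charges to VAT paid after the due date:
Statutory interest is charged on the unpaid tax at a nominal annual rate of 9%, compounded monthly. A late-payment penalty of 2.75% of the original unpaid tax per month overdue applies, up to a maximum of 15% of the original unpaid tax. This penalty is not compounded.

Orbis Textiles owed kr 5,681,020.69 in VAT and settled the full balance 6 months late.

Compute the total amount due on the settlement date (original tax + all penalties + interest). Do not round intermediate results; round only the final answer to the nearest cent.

Penalty (uncapped): 6 × 2.75% × kr 5,681,020.69 = kr 937,368.41…; cap = 15% × kr 5,681,020.69 = kr 852,153.10… → penalty = kr 852,153.10…
Interest (9%/yr ÷ 12 = 0.75%/month): kr 5,681,020.69 × ((1 + 0.0075)^6 − 1) = kr 260,487.4963…
Total = kr 5,681,020.69 + kr 852,153.1035 + kr 260,487.4963… = kr 6,793,661.29

kr 6,793,661.29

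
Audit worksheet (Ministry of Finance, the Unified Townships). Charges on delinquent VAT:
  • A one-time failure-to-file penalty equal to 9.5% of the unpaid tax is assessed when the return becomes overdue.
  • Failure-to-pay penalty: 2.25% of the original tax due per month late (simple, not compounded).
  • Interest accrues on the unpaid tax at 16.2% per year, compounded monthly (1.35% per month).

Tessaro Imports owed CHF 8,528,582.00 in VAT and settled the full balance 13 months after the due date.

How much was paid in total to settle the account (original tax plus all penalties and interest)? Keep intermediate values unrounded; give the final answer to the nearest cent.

Failure-to-file penalty: 9.5% × CHF 8,528,582.00 = CHF 810,215.29
Failure-to-pay penalty: 13 × 2.25% × CHF 8,528,582.00 = CHF 2,494,610.24…
Interest: CHF 8,528,582.00 × ((1 + 0.0135)^13 − 1) = CHF 8,528,582.00 × 0.1904435… = CHF 1,624,213.0372…
Total = CHF 8,528,582.00 + CHF 3,304,825.5250 + CHF 1,624,213.0372… = CHF 13,457,620.56

CHF 13,457,620.56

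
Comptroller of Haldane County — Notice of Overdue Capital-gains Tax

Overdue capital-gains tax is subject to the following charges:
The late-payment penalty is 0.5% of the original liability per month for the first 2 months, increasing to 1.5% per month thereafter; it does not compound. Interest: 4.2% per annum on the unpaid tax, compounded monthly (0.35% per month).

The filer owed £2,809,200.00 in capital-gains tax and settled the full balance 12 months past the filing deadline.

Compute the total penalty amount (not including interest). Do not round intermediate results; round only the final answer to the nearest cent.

Penalty, months 1–2: 2 × 0.5% × £2,809,200.00 = £28,092.00
Penalty, months 3–12: 10 × 1.5% × £2,809,200.00 = £421,380.00
Total penalty = £28,092.00 + £421,380.00 = £449,472.00

£449,472.00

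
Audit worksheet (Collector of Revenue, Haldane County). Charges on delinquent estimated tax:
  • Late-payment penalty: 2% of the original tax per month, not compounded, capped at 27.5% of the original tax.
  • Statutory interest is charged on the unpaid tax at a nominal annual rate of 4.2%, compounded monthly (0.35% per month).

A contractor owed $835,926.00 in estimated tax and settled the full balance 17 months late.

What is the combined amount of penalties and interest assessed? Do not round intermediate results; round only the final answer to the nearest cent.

Penalty (uncapped): 17 × 2% × $835,926.00 = $284,214.84; cap = 27.5% × $835,926.00 = $229,879.65 → penalty = $229,879.65
Interest: $835,926.00 × ((1 + 0.0035)^17 − 1) = $835,926.00 × 0.0611955… = $51,154.9224…
Penalties + interest = $229,879.6500 + $51,154.9224… = $281,034.57

$281,034.57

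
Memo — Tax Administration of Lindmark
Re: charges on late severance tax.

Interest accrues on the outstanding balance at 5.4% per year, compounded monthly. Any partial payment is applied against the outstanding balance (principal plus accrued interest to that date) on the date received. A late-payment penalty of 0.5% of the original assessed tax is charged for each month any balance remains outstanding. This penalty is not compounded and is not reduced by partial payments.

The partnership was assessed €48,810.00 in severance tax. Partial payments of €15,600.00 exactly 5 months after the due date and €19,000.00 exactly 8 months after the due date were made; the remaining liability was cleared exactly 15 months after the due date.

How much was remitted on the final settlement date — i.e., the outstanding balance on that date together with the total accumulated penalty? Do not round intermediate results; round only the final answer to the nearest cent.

Monthly rate = 5.4% ÷ 12 = 0.45%
Balance at month 5: €48,810.0000 × (1 + 0.0045)^5 = €49,918.1536…
After €15,600.00 payment: €49,918.1536… − €15,600.00 = €34,318.1536…
Balance at month 8: €34,318.1536… × (1 + 0.0045)^3 = €34,783.5366…
After €19,000.00 payment: €34,783.5366… − €19,000.00 = €15,783.5366…
Balance at month 15: €15,783.5366… × (1 + 0.0045)^7 = €16,287.4806…
Penalty: 15 × 0.5% × €48,810.00 = €3,660.75
Final settlement = outstanding balance + penalty = €16,287.4806… + €3,660.75 = €19,948.23

€19,948.23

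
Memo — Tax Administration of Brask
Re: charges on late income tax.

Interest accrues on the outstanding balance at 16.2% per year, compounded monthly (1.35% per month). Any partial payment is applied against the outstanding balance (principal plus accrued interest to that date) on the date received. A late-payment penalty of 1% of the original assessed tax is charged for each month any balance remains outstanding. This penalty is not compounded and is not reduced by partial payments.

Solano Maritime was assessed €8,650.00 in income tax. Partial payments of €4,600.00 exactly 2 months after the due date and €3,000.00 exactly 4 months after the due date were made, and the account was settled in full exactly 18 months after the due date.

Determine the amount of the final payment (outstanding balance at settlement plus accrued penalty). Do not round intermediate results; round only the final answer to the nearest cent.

Balance at month 2: €8,650.0000 × (1 + 0.0135)^2 = €8,885.1265…
After €4,600.00 payment: €8,885.1265… − €4,600.00 = €4,285.1265…
Balance at month 4: €4,285.1265… × (1 + 0.0135)^2 = €4,401.6058…
After €3,000.00 payment: €4,401.6058… − €3,000.00 = €1,401.6058…
Balance at month 18: €1,401.6058… × (1 + 0.0135)^14 = €1,691.0578…
Penalty: 18 × 1% × €8,650.00 = €1,557.00
Final settlement = outstanding balance + penalty = €1,691.0578… + €1,557.00 = €3,248.06

€3,248.06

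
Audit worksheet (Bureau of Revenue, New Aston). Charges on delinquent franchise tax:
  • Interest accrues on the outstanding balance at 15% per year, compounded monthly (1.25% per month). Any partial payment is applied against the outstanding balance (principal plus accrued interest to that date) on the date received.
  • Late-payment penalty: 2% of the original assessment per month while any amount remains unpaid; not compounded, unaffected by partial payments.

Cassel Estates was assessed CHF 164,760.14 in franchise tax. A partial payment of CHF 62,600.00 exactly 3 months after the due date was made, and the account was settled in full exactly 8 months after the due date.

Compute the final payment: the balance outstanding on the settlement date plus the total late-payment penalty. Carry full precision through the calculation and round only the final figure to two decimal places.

CHF 141,725.36

Balance at month 3: CHF 164,760.1400 × (1 + 0.0125)^3 = CHF 171,016.1984…
After CHF 62,600.00 payment: CHF 171,016.1984… − CHF 62,600.00 = CHF 108,416.1984…
Balance at month 8: CHF 108,416.1984… × (1 + 0.0125)^5 = CHF 115,363.7418…
Penalty: 8 × 2% × CHF 164,760.14 = CHF 26,361.62…
Final settlement = outstanding balance + penalty = CHF 115,363.7418… + CHF 26,361.62… = CHF 141,725.36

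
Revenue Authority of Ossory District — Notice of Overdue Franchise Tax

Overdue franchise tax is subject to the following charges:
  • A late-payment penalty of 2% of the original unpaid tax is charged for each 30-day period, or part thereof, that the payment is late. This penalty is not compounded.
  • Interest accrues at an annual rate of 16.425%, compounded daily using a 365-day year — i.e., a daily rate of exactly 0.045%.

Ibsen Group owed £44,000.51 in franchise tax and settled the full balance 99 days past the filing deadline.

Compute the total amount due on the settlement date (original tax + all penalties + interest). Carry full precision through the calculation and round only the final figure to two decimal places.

£49,524.63

Penalty periods: ⌈99/30⌉ = 4; penalty = 4 × 2% × £44,000.51 = £3,520.04…
Interest: £44,000.51 × ((1 + 0.00045)^99 − 1) = £44,000.51 × 0.04554678… = £2,004.0814…
Total = £44,000.51 + £3,520.0408 + £2,004.0814… = £49,524.63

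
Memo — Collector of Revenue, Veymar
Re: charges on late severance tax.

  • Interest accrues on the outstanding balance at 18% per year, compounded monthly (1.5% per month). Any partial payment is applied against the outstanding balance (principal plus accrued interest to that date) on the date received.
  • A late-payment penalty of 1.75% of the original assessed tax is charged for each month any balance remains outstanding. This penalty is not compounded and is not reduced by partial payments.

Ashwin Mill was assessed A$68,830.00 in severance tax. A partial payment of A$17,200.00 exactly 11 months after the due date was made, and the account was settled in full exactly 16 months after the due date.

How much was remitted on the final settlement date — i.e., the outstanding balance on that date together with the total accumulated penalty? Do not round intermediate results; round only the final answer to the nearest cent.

Balance at month 11: A$68,830.0000 × (1 + 0.015)^11 = A$81,078.2254…
After A$17,200.00 payment: A$81,078.2254… − A$17,200.00 = A$63,878.2254…
Balance at month 16: A$63,878.2254… × (1 + 0.015)^5 = A$68,814.9904…
Penalty: 16 × 1.75% × A$68,830.00 = A$19,272.40
Final settlement = outstanding balance + penalty = A$68,814.9904… + A$19,272.40 = A$88,087.39

A$88,087.39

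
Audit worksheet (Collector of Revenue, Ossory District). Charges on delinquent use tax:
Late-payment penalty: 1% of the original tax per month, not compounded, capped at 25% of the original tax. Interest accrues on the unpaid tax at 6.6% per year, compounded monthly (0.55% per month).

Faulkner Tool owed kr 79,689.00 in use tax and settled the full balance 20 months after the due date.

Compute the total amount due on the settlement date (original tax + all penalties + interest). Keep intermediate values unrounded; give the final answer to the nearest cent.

Penalty: 20 × 1% × kr 79,689.00 = kr 15,937.80 (below the 25% cap of kr 19,922.25)
Interest: kr 79,689.00 × ((1 + 0.0055)^20 − 1) = kr 79,689.00 × 0.1159417… = kr 9,239.2765…
Total = kr 79,689.00 + kr 15,937.8000 + kr 9,239.2765… = kr 104,866.08

kr 104,866.08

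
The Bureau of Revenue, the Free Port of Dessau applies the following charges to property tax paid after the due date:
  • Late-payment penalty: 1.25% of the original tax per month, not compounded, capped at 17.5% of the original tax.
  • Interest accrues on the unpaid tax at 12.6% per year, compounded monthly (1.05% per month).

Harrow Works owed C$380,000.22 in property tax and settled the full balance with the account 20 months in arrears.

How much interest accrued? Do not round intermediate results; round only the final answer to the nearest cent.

C$88,284.74

Interest: C$380,000.22 × ((1 + 0.0105)^20 − 1) = C$380,000.22 × 0.2323281… = C$88,284.7350…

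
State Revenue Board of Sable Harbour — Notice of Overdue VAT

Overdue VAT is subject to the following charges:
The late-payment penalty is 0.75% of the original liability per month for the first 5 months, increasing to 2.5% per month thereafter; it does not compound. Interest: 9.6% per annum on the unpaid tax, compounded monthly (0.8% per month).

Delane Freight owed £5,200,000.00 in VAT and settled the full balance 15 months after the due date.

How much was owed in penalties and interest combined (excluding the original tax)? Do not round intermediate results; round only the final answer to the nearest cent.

£2,155,184.98

Penalty, months 1–5: 5 × 0.75% × £5,200,000.00 = £195,000.00
Penalty, months 6–15: 10 × 2.5% × £5,200,000.00 = £1,300,000.00
Interest: £5,200,000.00 × ((1 + 0.008)^15 − 1) = £5,200,000.00 × 0.1269587… = £660,184.9840…
Penalties + interest = £1,495,000.0000 + £660,184.9840… = £2,155,184.98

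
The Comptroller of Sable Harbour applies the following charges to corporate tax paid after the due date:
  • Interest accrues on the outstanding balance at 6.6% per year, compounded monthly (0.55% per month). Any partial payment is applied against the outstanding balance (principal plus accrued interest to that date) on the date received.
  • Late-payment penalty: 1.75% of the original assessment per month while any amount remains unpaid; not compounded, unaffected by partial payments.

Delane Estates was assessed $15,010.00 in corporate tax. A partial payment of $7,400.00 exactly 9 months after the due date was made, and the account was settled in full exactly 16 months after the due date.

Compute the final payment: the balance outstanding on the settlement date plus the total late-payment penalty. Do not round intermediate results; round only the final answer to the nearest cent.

$12,899.95

Balance at month 9: $15,010.0000 × (1 + 0.0055)^9 = $15,769.5524…
After $7,400.00 payment: $15,769.5524… − $7,400.00 = $8,369.5524…
Balance at month 16: $8,369.5524… × (1 + 0.0055)^7 = $8,697.1459…
Penalty: 16 × 1.75% × $15,010.00 = $4,202.80
Final settlement = outstanding balance + penalty = $8,697.1459… + $4,202.80 = $12,899.95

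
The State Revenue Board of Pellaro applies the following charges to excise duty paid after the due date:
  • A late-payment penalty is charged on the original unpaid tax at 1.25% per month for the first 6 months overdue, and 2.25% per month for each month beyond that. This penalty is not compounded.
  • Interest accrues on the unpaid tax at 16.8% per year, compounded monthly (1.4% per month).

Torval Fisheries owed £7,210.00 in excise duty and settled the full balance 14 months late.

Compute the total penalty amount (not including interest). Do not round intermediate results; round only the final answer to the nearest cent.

£1,838.55

Penalty, months 1–6: 6 × 1.25% × £7,210.00 = £540.75
Penalty, months 7–14: 8 × 2.25% × £7,210.00 = £1,297.80
Total penalty = £540.75 + £1,297.80 = £1,838.55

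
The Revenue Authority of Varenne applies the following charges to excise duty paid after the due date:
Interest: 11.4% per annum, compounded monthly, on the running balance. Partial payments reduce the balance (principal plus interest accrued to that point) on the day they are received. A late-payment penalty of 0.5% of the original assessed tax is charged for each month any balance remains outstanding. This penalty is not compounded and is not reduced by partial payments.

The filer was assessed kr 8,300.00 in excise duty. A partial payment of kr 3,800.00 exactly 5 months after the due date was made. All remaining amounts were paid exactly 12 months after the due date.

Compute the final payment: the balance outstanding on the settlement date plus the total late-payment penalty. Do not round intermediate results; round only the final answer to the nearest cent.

Monthly rate = 11.4% ÷ 12 = 0.95%
Balance at month 5: kr 8,300.0000 × (1 + 0.0095)^5 = kr 8,701.8123…
After kr 3,800.00 payment: kr 8,701.8123… − kr 3,800.00 = kr 4,901.8123…
Balance at month 12: kr 4,901.8123… × (1 + 0.0095)^7 = kr 5,237.2214…
Penalty: 12 × 0.5% × kr 8,300.00 = kr 498.00
Final settlement = outstanding balance + penalty = kr 5,237.2214… + kr 498.00 = kr 5,735.22

kr 5,735.22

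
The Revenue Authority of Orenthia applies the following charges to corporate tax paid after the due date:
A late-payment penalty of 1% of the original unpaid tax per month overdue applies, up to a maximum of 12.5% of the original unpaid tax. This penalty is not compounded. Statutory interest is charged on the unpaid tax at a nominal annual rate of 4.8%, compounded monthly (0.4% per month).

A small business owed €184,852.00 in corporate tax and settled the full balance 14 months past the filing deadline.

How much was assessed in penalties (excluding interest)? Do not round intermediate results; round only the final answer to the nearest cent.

€23,106.50

Penalty (uncapped): 14 × 1% × €184,852.00 = €25,879.28; cap = 12.5% × €184,852.00 = €23,106.50 → penalty = €23,106.50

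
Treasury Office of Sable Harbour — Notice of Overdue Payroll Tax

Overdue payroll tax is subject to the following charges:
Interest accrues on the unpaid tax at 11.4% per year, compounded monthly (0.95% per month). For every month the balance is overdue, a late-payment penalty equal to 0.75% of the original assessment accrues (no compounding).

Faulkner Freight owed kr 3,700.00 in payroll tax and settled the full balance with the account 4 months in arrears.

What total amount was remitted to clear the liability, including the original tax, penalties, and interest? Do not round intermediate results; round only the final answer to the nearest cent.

kr 3,953.62

Late-payment penalty: 4 × 0.75% × kr 3,700.00 = kr 111.00
Interest: kr 3,700.00 × ((1 + 0.0095)^4 − 1) = kr 3,700.00 × 0.0385449… = kr 142.6163…
Total = kr 3,700.00 + kr 111.0000 + kr 142.6163… = kr 3,953.62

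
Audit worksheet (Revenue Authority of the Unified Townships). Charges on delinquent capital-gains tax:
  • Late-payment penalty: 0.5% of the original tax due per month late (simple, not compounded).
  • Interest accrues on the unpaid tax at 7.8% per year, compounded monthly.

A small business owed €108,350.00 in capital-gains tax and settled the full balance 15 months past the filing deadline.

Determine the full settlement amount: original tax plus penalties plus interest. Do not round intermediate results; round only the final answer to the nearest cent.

Late-payment penalty = 0.5% × €108,350.00 × 15 mo = €8,126.25
Interest (7.8%/yr ÷ 12 = 0.65%/month): €108,350.00 × ((1 + 0.0065)^15 − 1) = €11,058.5993…
Total = €108,350.00 + €8,126.2500 + €11,058.5993… = €127,534.85

€127,534.85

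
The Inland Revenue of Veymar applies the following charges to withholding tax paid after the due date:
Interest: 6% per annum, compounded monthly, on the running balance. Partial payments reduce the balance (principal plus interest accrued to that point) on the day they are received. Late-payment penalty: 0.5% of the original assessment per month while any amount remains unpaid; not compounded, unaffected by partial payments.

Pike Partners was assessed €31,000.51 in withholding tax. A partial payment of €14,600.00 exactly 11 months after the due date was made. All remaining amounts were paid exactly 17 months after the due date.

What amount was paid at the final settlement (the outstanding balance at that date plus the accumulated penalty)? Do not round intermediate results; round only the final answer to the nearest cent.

Monthly rate = 6% ÷ 12 = 0.5%
Balance at month 11: €31,000.5100 × (1 + 0.005)^11 = €32,748.8096…
After €14,600.00 payment: €32,748.8096… − €14,600.00 = €18,148.8096…
Balance at month 17: €18,148.8096… × (1 + 0.005)^6 = €18,700.1252…
Penalty: 17 × 0.5% × €31,000.51 = €2,635.04…
Final settlement = outstanding balance + penalty = €18,700.1252… + €2,635.04… = €21,335.17

€21,335.17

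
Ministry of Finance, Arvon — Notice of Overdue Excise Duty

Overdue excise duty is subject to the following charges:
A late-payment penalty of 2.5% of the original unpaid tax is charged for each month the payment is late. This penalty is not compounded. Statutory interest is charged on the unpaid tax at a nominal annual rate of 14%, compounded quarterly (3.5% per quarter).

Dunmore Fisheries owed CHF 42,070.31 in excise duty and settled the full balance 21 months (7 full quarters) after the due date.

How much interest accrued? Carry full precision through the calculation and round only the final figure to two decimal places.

CHF 11,454.87

Interest: CHF 42,070.31 × ((1 + 0.035)^7 − 1) = CHF 42,070.31 × 0.2722793… = CHF 11,454.8730…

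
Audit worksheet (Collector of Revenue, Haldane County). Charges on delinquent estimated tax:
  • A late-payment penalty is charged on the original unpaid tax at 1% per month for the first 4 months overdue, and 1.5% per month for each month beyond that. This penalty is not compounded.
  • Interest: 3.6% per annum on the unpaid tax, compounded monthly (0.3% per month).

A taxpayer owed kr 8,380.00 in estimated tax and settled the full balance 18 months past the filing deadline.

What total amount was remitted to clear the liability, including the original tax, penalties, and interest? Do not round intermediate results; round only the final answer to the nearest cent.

kr 10,939.25

Penalty, months 1–4: 4 × 1% × kr 8,380.00 = kr 335.20
Penalty, months 5–18: 14 × 1.5% × kr 8,380.00 = kr 1,759.80
Interest: kr 8,380.00 × ((1 + 0.003)^18 − 1) = kr 8,380.00 × 0.0553993… = kr 464.2460…
Total = kr 8,380.00 + kr 2,095.0000 + kr 464.2460… = kr 10,939.25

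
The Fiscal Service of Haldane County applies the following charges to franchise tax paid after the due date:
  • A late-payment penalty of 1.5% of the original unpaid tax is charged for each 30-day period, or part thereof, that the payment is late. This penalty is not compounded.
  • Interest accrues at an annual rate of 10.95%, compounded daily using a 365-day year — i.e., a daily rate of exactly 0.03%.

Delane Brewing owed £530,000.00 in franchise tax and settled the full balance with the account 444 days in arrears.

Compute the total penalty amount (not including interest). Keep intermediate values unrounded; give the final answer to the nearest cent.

£119,250.00

Penalty periods: ⌈444/30⌉ = 15; penalty = 15 × 1.5% × £530,000.00 = £119,250.00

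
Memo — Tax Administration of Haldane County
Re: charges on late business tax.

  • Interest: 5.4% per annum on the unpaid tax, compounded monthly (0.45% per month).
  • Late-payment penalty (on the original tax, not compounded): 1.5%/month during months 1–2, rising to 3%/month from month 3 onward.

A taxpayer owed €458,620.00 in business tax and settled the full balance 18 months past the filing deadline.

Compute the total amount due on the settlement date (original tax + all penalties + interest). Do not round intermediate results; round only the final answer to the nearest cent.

Penalty, months 1–2: 2 × 1.5% × €458,620.00 = €13,758.60
Penalty, months 3–18: 16 × 3% × €458,620.00 = €220,137.60
Interest: €458,620.00 × ((1 + 0.0045)^18 − 1) = €458,620.00 × 0.0841739… = €38,603.8243…
Total = €458,620.00 + €233,896.2000 + €38,603.8243… = €731,120.02

€731,120.02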